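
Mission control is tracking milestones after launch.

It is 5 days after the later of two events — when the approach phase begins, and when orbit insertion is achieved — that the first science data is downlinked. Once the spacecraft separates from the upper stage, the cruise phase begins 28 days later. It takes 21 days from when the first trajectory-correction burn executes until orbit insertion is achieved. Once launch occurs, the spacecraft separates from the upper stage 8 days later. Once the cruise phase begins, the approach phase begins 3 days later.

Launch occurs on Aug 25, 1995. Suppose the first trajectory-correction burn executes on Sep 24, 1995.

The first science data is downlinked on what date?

Launch occurs: Aug 25, 1995.
The spacecraft separates from the upper stage: Aug 25, 1995 + 8 days = Sep 2, 1995.
The cruise phase begins: Sep 2, 1995 + 28 days = Sep 30, 1995.
The approach phase begins: Sep 30, 1995 + 3 days = Oct 3, 1995.
The first trajectory-correction burn executes: Sep 24, 1995.
Orbit insertion is achieved: Sep 24, 1995 + 21 days = Oct 15, 1995.
Both prerequisites met — the approach phase begins (Oct 3, 1995), orbit insertion is achieved (Oct 15, 1995); the later is Oct 15, 1995.
The first science data is downlinked: Oct 15, 1995 + 5 days = Oct 20, 1995.

Oct 20, 1995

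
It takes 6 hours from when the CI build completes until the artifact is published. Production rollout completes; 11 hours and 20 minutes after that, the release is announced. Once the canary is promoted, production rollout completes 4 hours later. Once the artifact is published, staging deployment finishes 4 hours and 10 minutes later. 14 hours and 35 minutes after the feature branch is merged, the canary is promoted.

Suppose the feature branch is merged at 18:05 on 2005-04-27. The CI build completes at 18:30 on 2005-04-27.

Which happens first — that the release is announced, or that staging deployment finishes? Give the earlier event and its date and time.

Staging deployment finishes — 04:40 on 2005-04-28

The feature branch is merged: 18:05 Apr 27, 2005.
The canary is promoted: 18:05 Apr 27, 2005 + 14h35m = 08:40 Apr 28, 2005.
Production rollout completes: 08:40 Apr 28, 2005 + 4h = 12:40 Apr 28, 2005.
The release is announced: 12:40 Apr 28, 2005 + 11h20m = 00:00 Apr 29, 2005.
The CI build completes: 18:30 Apr 27, 2005.
The artifact is published: 18:30 Apr 27, 2005 + 6h = 00:30 Apr 28, 2005.
Staging deployment finishes: 00:30 Apr 28, 2005 + 4h10m = 04:40 Apr 28, 2005.
Comparing: the release is announced at 00:00 Apr 29, 2005 vs staging deployment finishes at 04:40 Apr 28, 2005. Earlier: staging deployment finishes.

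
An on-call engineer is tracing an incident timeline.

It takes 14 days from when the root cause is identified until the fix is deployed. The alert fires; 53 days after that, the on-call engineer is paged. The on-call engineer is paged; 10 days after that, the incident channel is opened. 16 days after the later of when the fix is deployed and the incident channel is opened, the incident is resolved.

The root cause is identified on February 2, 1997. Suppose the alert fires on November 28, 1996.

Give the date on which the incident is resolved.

March 4, 1997

The root cause is identified: Feb 2, 1997.
The fix is deployed: Feb 2, 1997 + 14 days = Feb 16, 1997.
The alert fires: Nov 28, 1996.
The on-call engineer is paged: Nov 28, 1996 + 53 days = Jan 20, 1997.
The incident channel is opened: Jan 20, 1997 + 10 days = Jan 30, 1997.
Both prerequisites met — the fix is deployed (Feb 16, 1997), the incident channel is opened (Jan 30, 1997); the later is Feb 16, 1997.
The incident is resolved: Feb 16, 1997 + 16 days = Mar 4, 1997.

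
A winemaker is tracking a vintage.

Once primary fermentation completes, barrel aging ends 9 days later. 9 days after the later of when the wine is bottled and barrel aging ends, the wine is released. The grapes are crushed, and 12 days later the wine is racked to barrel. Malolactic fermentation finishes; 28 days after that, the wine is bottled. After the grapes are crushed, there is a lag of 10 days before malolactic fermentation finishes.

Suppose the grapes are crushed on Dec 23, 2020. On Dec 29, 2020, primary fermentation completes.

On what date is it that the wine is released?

The grapes are crushed: Dec 23, 2020.
Malolactic fermentation finishes: Dec 23, 2020 + 10 days = Jan 2, 2021.
The wine is bottled: Jan 2, 2021 + 28 days = Jan 30, 2021.
Primary fermentation completes: Dec 29, 2020.
Barrel aging ends: Dec 29, 2020 + 9 days = Jan 7, 2021.
Both prerequisites met — the wine is bottled (Jan 30, 2021), barrel aging ends (Jan 7, 2021); the later is Jan 30, 2021.
The wine is released: Jan 30, 2021 + 9 days = Feb 8, 2021.

Feb 8, 2021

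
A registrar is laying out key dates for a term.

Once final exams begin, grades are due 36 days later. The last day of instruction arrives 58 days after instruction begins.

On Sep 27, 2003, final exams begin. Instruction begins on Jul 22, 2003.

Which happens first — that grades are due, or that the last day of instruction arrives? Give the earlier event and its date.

Final exams begin: Sep 27, 2003.
Grades are due: Sep 27, 2003 + 36 days = Nov 2, 2003.
Instruction begins: Jul 22, 2003.
The last day of instruction arrives: Jul 22, 2003 + 58 days = Sep 18, 2003.
Comparing: grades are due on Nov 2, 2003 vs the last day of instruction arrives on Sep 18, 2003. Earlier: the last day of instruction arrives.

The last day of instruction arrives — Sep 18, 2003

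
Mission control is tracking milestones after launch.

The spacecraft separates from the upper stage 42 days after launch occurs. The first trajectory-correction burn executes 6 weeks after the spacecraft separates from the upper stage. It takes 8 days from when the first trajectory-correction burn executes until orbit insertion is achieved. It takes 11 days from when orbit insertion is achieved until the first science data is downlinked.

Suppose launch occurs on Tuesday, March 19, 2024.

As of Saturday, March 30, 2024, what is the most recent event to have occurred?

Launch occurs: Mar 19, 2024.
The spacecraft separates from the upper stage: Mar 19, 2024 + 42 days = Apr 30, 2024.
The first trajectory-correction burn executes: Apr 30, 2024 + 6 weeks = Jun 11, 2024.
Orbit insertion is achieved: Jun 11, 2024 + 8 days = Jun 19, 2024.
The first science data is downlinked: Jun 19, 2024 + 11 days = Jun 30, 2024.
Mar 30, 2024 falls between when launch occurs (Mar 19, 2024) and when the spacecraft separates from the upper stage (Apr 30, 2024).

Launch occurs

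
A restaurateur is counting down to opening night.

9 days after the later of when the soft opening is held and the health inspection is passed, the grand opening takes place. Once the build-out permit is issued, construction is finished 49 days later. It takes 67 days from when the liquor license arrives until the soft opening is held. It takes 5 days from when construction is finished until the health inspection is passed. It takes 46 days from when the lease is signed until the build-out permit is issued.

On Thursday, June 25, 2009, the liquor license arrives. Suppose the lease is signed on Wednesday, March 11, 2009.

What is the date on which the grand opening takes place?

Wednesday, September 9, 2009

The liquor license arrives: Jun 25, 2009.
The soft opening is held: Jun 25, 2009 + 67 days = Aug 31, 2009.
The lease is signed: Mar 11, 2009.
The build-out permit is issued: Mar 11, 2009 + 46 days = Apr 26, 2009.
Construction is finished: Apr 26, 2009 + 49 days = Jun 14, 2009.
The health inspection is passed: Jun 14, 2009 + 5 days = Jun 19, 2009.
Both prerequisites met — the soft opening is held (Aug 31, 2009), the health inspection is passed (Jun 19, 2009); the later is Aug 31, 2009.
The grand opening takes place: Aug 31, 2009 + 9 days = Sep 9, 2009.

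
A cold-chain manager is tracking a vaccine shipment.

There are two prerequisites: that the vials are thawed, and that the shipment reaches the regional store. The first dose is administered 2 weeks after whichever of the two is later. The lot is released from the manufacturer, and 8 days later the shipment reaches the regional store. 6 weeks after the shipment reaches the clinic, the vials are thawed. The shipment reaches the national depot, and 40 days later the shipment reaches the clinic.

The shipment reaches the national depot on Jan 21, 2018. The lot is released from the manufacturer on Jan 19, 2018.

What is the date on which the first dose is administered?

The shipment reaches the national depot: Jan 21, 2018.
The shipment reaches the clinic: Jan 21, 2018 + 40 days = Mar 2, 2018.
The vials are thawed: Mar 2, 2018 + 6 weeks = Apr 13, 2018.
The lot is released from the manufacturer: Jan 19, 2018.
The shipment reaches the regional store: Jan 19, 2018 + 8 days = Jan 27, 2018.
Both prerequisites met — the vials are thawed (Apr 13, 2018), the shipment reaches the regional store (Jan 27, 2018); the later is Apr 13, 2018.
The first dose is administered: Apr 13, 2018 + 2 weeks = Apr 27, 2018.

Apr 27, 2018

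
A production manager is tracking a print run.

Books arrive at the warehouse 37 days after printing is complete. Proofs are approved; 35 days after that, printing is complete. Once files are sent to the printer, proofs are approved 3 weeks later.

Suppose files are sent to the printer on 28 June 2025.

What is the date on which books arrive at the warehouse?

29 September 2025

Files are sent to the printer: Jun 28, 2025.
Proofs are approved: Jun 28, 2025 + 3 weeks = Jul 19, 2025.
Printing is complete: Jul 19, 2025 + 35 days = Aug 23, 2025.
Books arrive at the warehouse: Aug 23, 2025 + 37 days = Sep 29, 2025.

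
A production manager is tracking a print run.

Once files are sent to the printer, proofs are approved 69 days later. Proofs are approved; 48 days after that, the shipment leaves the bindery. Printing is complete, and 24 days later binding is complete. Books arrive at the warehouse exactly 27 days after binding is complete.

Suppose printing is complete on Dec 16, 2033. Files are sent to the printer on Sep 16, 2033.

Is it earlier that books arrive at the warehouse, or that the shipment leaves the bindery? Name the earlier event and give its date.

Printing is complete: Dec 16, 2033.
Binding is complete: Dec 16, 2033 + 24 days = Jan 9, 2034.
Books arrive at the warehouse: Jan 9, 2034 + 27 days = Feb 5, 2034.
Files are sent to the printer: Sep 16, 2033.
Proofs are approved: Sep 16, 2033 + 69 days = Nov 24, 2033.
The shipment leaves the bindery: Nov 24, 2033 + 48 days = Jan 11, 2034.
Comparing: books arrive at the warehouse on Feb 5, 2034 vs the shipment leaves the bindery on Jan 11, 2034. Earlier: the shipment leaves the bindery.

The shipment leaves the bindery — Jan 11, 2034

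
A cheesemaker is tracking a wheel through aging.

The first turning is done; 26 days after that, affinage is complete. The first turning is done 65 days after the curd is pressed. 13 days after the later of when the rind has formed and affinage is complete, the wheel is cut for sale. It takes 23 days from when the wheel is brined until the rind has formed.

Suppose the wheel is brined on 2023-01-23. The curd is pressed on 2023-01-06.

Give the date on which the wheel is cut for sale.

The wheel is brined: Jan 23, 2023.
The rind has formed: Jan 23, 2023 + 23 days = Feb 15, 2023.
The curd is pressed: Jan 6, 2023.
The first turning is done: Jan 6, 2023 + 65 days = Mar 12, 2023.
Affinage is complete: Mar 12, 2023 + 26 days = Apr 7, 2023.
Both prerequisites met — the rind has formed (Feb 15, 2023), affinage is complete (Apr 7, 2023); the later is Apr 7, 2023.
The wheel is cut for sale: Apr 7, 2023 + 13 days = Apr 20, 2023.

2023-04-20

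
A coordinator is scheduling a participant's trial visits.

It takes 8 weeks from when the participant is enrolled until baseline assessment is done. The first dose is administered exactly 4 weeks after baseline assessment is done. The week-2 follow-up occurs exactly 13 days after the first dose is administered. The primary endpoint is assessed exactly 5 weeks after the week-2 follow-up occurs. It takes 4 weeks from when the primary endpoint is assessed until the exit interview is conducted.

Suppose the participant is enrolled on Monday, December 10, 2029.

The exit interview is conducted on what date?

Sunday, May 19, 2030

The participant is enrolled: Dec 10, 2029.
Baseline assessment is done: Dec 10, 2029 + 8 weeks = Feb 4, 2030.
The first dose is administered: Feb 4, 2030 + 4 weeks = Mar 4, 2030.
The week-2 follow-up occurs: Mar 4, 2030 + 13 days = Mar 17, 2030.
The primary endpoint is assessed: Mar 17, 2030 + 5 weeks = Apr 21, 2030.
The exit interview is conducted: Apr 21, 2030 + 4 weeks = May 19, 2030.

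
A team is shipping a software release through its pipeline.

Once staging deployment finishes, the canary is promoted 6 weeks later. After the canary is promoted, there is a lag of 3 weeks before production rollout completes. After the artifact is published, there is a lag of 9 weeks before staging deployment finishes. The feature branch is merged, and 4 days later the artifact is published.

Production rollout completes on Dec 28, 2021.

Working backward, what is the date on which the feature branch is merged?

Aug 20, 2021

Production rollout completes: Dec 28, 2021.
The canary is promoted: Dec 28, 2021 − 3 weeks = Dec 7, 2021.
Staging deployment finishes: Dec 7, 2021 − 6 weeks = Oct 26, 2021.
The artifact is published: Oct 26, 2021 − 9 weeks = Aug 24, 2021.
The feature branch is merged: Aug 24, 2021 − 4 days = Aug 20, 2021.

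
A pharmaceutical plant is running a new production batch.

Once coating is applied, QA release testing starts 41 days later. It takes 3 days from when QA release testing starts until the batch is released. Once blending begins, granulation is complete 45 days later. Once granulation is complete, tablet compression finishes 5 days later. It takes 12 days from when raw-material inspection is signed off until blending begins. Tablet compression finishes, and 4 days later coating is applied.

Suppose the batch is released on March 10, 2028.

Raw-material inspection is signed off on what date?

The batch is released: Mar 10, 2028.
QA release testing starts: Mar 10, 2028 − 3 days = Mar 7, 2028.
Coating is applied: Mar 7, 2028 − 41 days = Jan 26, 2028.
Tablet compression finishes: Jan 26, 2028 − 4 days = Jan 22, 2028.
Granulation is complete: Jan 22, 2028 − 5 days = Jan 17, 2028.
Blending begins: Jan 17, 2028 − 45 days = Dec 3, 2027.
Raw-material inspection is signed off: Dec 3, 2027 − 12 days = Nov 21, 2027.

November 21, 2027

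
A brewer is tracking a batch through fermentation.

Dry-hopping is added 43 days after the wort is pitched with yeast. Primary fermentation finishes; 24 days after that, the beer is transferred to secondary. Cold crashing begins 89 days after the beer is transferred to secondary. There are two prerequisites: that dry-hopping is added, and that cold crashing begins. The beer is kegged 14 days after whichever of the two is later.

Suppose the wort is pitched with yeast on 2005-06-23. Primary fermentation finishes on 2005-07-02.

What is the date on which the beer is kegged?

2005-11-06

The wort is pitched with yeast: Jun 23, 2005.
Dry-hopping is added: Jun 23, 2005 + 43 days = Aug 5, 2005.
Primary fermentation finishes: Jul 2, 2005.
The beer is transferred to secondary: Jul 2, 2005 + 24 days = Jul 26, 2005.
Cold crashing begins: Jul 26, 2005 + 89 days = Oct 23, 2005.
Both prerequisites met — dry-hopping is added (Aug 5, 2005), cold crashing begins (Oct 23, 2005); the later is Oct 23, 2005.
The beer is kegged: Oct 23, 2005 + 14 days = Nov 6, 2005.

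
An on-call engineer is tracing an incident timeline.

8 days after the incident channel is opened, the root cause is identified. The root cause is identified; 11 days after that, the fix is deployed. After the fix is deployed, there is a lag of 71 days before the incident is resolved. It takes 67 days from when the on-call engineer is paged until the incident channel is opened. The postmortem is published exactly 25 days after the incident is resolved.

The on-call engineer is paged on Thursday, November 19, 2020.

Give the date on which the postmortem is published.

The on-call engineer is paged: Nov 19, 2020.
The incident channel is opened: Nov 19, 2020 + 67 days = Jan 25, 2021.
The root cause is identified: Jan 25, 2021 + 8 days = Feb 2, 2021.
The fix is deployed: Feb 2, 2021 + 11 days = Feb 13, 2021.
The incident is resolved: Feb 13, 2021 + 71 days = Apr 25, 2021.
The postmortem is published: Apr 25, 2021 + 25 days = May 20, 2021.

Thursday, May 20, 2021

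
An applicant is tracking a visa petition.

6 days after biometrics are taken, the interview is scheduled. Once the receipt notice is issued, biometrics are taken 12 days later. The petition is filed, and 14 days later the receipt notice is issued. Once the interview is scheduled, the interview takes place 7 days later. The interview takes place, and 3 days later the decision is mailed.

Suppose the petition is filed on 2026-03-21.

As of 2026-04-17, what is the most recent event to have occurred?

The petition is filed: Mar 21, 2026.
The receipt notice is issued: Mar 21, 2026 + 14 days = Apr 4, 2026.
Biometrics are taken: Apr 4, 2026 + 12 days = Apr 16, 2026.
The interview is scheduled: Apr 16, 2026 + 6 days = Apr 22, 2026.
The interview takes place: Apr 22, 2026 + 7 days = Apr 29, 2026.
The decision is mailed: Apr 29, 2026 + 3 days = May 2, 2026.
Apr 17, 2026 falls between when biometrics are taken (Apr 16, 2026) and when the interview is scheduled (Apr 22, 2026).

Biometrics are taken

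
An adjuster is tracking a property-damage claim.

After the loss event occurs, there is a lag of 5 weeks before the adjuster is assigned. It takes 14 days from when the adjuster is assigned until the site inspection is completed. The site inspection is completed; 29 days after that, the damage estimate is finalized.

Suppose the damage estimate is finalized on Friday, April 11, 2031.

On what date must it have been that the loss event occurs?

Thursday, January 23, 2031

The damage estimate is finalized: Apr 11, 2031.
The site inspection is completed: Apr 11, 2031 − 29 days = Mar 13, 2031.
The adjuster is assigned: Mar 13, 2031 − 14 days = Feb 27, 2031.
The loss event occurs: Feb 27, 2031 − 5 weeks = Jan 23, 2031.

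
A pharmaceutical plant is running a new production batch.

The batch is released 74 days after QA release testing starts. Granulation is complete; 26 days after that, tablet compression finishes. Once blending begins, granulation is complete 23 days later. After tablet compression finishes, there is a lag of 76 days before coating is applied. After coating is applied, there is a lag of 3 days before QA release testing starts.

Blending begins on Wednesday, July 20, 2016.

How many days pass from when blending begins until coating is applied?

125 days

Causal path: blending begins → granulation is complete → tablet compression finishes → coating is applied.
Total delay along the path: 23 + 26 + 76 = 125 days.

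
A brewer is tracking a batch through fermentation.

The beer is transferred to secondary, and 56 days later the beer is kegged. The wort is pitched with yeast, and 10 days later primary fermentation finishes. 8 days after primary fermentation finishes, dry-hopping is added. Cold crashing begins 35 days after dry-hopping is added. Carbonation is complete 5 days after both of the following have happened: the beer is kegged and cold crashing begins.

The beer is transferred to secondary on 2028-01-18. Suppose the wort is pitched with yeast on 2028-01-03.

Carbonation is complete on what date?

The beer is transferred to secondary: Jan 18, 2028.
The beer is kegged: Jan 18, 2028 + 56 days = Mar 14, 2028.
The wort is pitched with yeast: Jan 3, 2028.
Primary fermentation finishes: Jan 3, 2028 + 10 days = Jan 13, 2028.
Dry-hopping is added: Jan 13, 2028 + 8 days = Jan 21, 2028.
Cold crashing begins: Jan 21, 2028 + 35 days = Feb 25, 2028.
Both prerequisites met — the beer is kegged (Mar 14, 2028), cold crashing begins (Feb 25, 2028); the later is Mar 14, 2028.
Carbonation is complete: Mar 14, 2028 + 5 days = Mar 19, 2028.

2028-03-19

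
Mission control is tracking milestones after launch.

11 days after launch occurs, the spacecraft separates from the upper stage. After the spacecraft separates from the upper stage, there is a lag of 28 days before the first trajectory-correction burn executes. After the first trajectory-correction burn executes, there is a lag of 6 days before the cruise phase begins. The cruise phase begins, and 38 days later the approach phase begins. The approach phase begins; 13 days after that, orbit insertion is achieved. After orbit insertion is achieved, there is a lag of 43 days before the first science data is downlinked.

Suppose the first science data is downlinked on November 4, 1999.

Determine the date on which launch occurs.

June 18, 1999

The first science data is downlinked: Nov 4, 1999.
Orbit insertion is achieved: Nov 4, 1999 − 43 days = Sep 22, 1999.
The approach phase begins: Sep 22, 1999 − 13 days = Sep 9, 1999.
The cruise phase begins: Sep 9, 1999 − 38 days = Aug 2, 1999.
The first trajectory-correction burn executes: Aug 2, 1999 − 6 days = Jul 27, 1999.
The spacecraft separates from the upper stage: Jul 27, 1999 − 28 days = Jun 29, 1999.
Launch occurs: Jun 29, 1999 − 11 days = Jun 18, 1999.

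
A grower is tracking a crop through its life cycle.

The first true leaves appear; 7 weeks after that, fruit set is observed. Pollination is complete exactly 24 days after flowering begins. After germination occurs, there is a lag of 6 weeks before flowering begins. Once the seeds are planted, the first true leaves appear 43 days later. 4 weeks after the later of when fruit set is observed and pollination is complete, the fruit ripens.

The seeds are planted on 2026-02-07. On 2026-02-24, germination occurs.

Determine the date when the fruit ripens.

2026-06-07

The seeds are planted: Feb 7, 2026.
The first true leaves appear: Feb 7, 2026 + 43 days = Mar 22, 2026.
Fruit set is observed: Mar 22, 2026 + 7 weeks = May 10, 2026.
Germination occurs: Feb 24, 2026.
Flowering begins: Feb 24, 2026 + 6 weeks = Apr 7, 2026.
Pollination is complete: Apr 7, 2026 + 24 days = May 1, 2026.
Both prerequisites met — fruit set is observed (May 10, 2026), pollination is complete (May 1, 2026); the later is May 10, 2026.
The fruit ripens: May 10, 2026 + 4 weeks = Jun 7, 2026.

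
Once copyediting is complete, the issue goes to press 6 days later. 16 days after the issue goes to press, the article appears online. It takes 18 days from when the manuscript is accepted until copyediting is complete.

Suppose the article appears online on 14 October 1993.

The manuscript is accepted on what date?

4 September 1993

The article appears online: Oct 14, 1993.
The issue goes to press: Oct 14, 1993 − 16 days = Sep 28, 1993.
Copyediting is complete: Sep 28, 1993 − 6 days = Sep 22, 1993.
The manuscript is accepted: Sep 22, 1993 − 18 days = Sep 4, 1993.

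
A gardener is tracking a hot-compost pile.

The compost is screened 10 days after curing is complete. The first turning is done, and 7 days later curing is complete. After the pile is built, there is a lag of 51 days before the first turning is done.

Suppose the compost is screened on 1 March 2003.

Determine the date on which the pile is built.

The compost is screened: Mar 1, 2003.
Curing is complete: Mar 1, 2003 − 10 days = Feb 19, 2003.
The first turning is done: Feb 19, 2003 − 7 days = Feb 12, 2003.
The pile is built: Feb 12, 2003 − 51 days = Dec 23, 2002.

23 December 2002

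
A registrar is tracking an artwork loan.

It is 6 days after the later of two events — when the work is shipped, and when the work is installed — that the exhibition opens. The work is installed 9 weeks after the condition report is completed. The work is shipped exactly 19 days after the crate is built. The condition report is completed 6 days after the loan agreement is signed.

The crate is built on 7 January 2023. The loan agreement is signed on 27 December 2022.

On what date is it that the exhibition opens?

The crate is built: Jan 7, 2023.
The work is shipped: Jan 7, 2023 + 19 days = Jan 26, 2023.
The loan agreement is signed: Dec 27, 2022.
The condition report is completed: Dec 27, 2022 + 6 days = Jan 2, 2023.
The work is installed: Jan 2, 2023 + 9 weeks = Mar 6, 2023.
Both prerequisites met — the work is shipped (Jan 26, 2023), the work is installed (Mar 6, 2023); the later is Mar 6, 2023.
The exhibition opens: Mar 6, 2023 + 6 days = Mar 12, 2023.

12 March 2023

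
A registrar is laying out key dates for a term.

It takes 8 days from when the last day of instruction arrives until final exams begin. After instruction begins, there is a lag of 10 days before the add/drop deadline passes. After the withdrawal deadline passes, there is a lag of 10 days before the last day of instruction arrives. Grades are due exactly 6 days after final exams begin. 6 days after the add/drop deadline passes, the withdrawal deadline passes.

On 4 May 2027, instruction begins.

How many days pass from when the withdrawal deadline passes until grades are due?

24 days

Causal path: the withdrawal deadline passes → the last day of instruction arrives → final exams begin → grades are due.
Total delay along the path: 10 + 8 + 6 = 24 days.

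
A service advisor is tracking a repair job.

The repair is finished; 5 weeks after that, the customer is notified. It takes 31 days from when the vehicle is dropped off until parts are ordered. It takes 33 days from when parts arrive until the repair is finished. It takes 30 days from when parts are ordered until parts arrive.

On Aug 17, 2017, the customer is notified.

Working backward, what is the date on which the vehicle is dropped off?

The customer is notified: Aug 17, 2017.
The repair is finished: Aug 17, 2017 − 5 weeks = Jul 13, 2017.
Parts arrive: Jul 13, 2017 − 33 days = Jun 10, 2017.
Parts are ordered: Jun 10, 2017 − 30 days = May 11, 2017.
The vehicle is dropped off: May 11, 2017 − 31 days = Apr 10, 2017.

Apr 10, 2017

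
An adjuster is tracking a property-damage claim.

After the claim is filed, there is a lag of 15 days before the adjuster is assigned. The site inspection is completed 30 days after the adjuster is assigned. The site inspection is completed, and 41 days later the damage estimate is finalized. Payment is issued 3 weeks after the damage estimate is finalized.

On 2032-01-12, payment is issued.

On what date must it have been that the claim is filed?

Payment is issued: Jan 12, 2032.
The damage estimate is finalized: Jan 12, 2032 − 3 weeks = Dec 22, 2031.
The site inspection is completed: Dec 22, 2031 − 41 days = Nov 11, 2031.
The adjuster is assigned: Nov 11, 2031 − 30 days = Oct 12, 2031.
The claim is filed: Oct 12, 2031 − 15 days = Sep 27, 2031.

2031-09-27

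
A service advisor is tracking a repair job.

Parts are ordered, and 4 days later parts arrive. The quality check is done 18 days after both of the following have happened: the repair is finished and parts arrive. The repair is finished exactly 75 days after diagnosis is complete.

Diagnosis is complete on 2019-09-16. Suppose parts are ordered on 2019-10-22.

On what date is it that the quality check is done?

Diagnosis is complete: Sep 16, 2019.
The repair is finished: Sep 16, 2019 + 75 days = Nov 30, 2019.
Parts are ordered: Oct 22, 2019.
Parts arrive: Oct 22, 2019 + 4 days = Oct 26, 2019.
Both prerequisites met — the repair is finished (Nov 30, 2019), parts arrive (Oct 26, 2019); the later is Nov 30, 2019.
The quality check is done: Nov 30, 2019 + 18 days = Dec 18, 2019.

2019-12-18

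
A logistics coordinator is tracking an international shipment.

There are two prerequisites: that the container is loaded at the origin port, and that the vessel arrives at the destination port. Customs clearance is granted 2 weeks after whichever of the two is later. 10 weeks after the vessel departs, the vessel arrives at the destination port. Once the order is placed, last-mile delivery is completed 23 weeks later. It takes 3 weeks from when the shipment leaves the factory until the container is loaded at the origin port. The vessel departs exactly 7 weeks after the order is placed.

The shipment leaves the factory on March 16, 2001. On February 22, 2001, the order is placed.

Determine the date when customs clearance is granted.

The shipment leaves the factory: Mar 16, 2001.
The container is loaded at the origin port: Mar 16, 2001 + 3 weeks = Apr 6, 2001.
The order is placed: Feb 22, 2001.
The vessel departs: Feb 22, 2001 + 7 weeks = Apr 12, 2001.
The vessel arrives at the destination port: Apr 12, 2001 + 10 weeks = Jun 21, 2001.
Both prerequisites met — the container is loaded at the origin port (Apr 6, 2001), the vessel arrives at the destination port (Jun 21, 2001); the later is Jun 21, 2001.
Customs clearance is granted: Jun 21, 2001 + 2 weeks = Jul 5, 2001.

July 5, 2001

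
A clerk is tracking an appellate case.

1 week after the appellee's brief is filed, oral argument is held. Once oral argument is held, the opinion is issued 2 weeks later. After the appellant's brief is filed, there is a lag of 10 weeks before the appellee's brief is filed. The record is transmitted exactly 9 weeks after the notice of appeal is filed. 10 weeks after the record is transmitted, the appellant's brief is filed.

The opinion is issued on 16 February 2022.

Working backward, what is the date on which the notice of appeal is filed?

7 July 2021

The opinion is issued: Feb 16, 2022.
Oral argument is held: Feb 16, 2022 − 2 weeks = Feb 2, 2022.
The appellee's brief is filed: Feb 2, 2022 − 1 week = Jan 26, 2022.
The appellant's brief is filed: Jan 26, 2022 − 10 weeks = Nov 17, 2021.
The record is transmitted: Nov 17, 2021 − 10 weeks = Sep 8, 2021.
The notice of appeal is filed: Sep 8, 2021 − 9 weeks = Jul 7, 2021.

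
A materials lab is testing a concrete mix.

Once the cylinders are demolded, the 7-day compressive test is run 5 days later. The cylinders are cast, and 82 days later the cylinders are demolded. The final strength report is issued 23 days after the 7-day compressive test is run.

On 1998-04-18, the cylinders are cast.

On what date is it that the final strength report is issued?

1998-08-06

The cylinders are cast: Apr 18, 1998.
The cylinders are demolded: Apr 18, 1998 + 82 days = Jul 9, 1998.
The 7-day compressive test is run: Jul 9, 1998 + 5 days = Jul 14, 1998.
The final strength report is issued: Jul 14, 1998 + 23 days = Aug 6, 1998.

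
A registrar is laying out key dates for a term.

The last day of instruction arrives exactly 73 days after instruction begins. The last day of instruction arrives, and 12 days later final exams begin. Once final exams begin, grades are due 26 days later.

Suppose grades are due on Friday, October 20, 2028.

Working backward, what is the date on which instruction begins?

Saturday, July 1, 2028

Grades are due: Oct 20, 2028.
Final exams begin: Oct 20, 2028 − 26 days = Sep 24, 2028.
The last day of instruction arrives: Sep 24, 2028 − 12 days = Sep 12, 2028.
Instruction begins: Sep 12, 2028 − 73 days = Jul 1, 2028.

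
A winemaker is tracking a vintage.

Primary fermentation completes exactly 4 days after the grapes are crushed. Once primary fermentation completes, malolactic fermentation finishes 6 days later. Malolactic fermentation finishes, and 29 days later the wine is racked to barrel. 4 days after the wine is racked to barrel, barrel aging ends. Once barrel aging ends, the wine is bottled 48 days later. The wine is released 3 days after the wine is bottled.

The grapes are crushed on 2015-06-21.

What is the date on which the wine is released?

2015-09-23

The grapes are crushed: Jun 21, 2015.
Primary fermentation completes: Jun 21, 2015 + 4 days = Jun 25, 2015.
Malolactic fermentation finishes: Jun 25, 2015 + 6 days = Jul 1, 2015.
The wine is racked to barrel: Jul 1, 2015 + 29 days = Jul 30, 2015.
Barrel aging ends: Jul 30, 2015 + 4 days = Aug 3, 2015.
The wine is bottled: Aug 3, 2015 + 48 days = Sep 20, 2015.
The wine is released: Sep 20, 2015 + 3 days = Sep 23, 2015.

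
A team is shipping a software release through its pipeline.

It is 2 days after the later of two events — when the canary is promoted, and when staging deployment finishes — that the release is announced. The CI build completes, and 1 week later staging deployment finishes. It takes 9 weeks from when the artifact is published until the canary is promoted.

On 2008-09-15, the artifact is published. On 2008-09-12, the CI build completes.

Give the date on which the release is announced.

The artifact is published: Sep 15, 2008.
The canary is promoted: Sep 15, 2008 + 9 weeks = Nov 17, 2008.
The CI build completes: Sep 12, 2008.
Staging deployment finishes: Sep 12, 2008 + 1 week = Sep 19, 2008.
Both prerequisites met — the canary is promoted (Nov 17, 2008), staging deployment finishes (Sep 19, 2008); the later is Nov 17, 2008.
The release is announced: Nov 17, 2008 + 2 days = Nov 19, 2008.

2008-11-19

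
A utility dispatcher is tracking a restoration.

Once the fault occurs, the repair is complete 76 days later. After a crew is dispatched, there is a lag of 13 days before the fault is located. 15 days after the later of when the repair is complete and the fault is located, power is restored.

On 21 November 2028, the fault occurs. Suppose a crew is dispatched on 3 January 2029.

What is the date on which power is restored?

20 February 2029

The fault occurs: Nov 21, 2028.
The repair is complete: Nov 21, 2028 + 76 days = Feb 5, 2029.
A crew is dispatched: Jan 3, 2029.
The fault is located: Jan 3, 2029 + 13 days = Jan 16, 2029.
Both prerequisites met — the repair is complete (Feb 5, 2029), the fault is located (Jan 16, 2029); the later is Feb 5, 2029.
Power is restored: Feb 5, 2029 + 15 days = Feb 20, 2029.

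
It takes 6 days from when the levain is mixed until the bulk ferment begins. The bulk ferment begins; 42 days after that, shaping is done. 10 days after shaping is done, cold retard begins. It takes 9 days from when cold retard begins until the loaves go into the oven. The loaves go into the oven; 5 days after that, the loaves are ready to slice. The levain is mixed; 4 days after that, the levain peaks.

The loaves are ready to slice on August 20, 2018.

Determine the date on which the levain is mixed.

The loaves are ready to slice: Aug 20, 2018.
The loaves go into the oven: Aug 20, 2018 − 5 days = Aug 15, 2018.
Cold retard begins: Aug 15, 2018 − 9 days = Aug 6, 2018.
Shaping is done: Aug 6, 2018 − 10 days = Jul 27, 2018.
The bulk ferment begins: Jul 27, 2018 − 42 days = Jun 15, 2018.
The levain is mixed: Jun 15, 2018 − 6 days = Jun 9, 2018.

June 9, 2018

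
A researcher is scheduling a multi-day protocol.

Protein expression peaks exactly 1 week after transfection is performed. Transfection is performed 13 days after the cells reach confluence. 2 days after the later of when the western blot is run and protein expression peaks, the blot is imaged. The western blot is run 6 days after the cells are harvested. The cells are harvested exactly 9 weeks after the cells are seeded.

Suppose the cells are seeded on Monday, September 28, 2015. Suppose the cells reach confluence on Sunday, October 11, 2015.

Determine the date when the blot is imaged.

Tuesday, December 8, 2015

The cells are seeded: Sep 28, 2015.
The cells are harvested: Sep 28, 2015 + 9 weeks = Nov 30, 2015.
The western blot is run: Nov 30, 2015 + 6 days = Dec 6, 2015.
The cells reach confluence: Oct 11, 2015.
Transfection is performed: Oct 11, 2015 + 13 days = Oct 24, 2015.
Protein expression peaks: Oct 24, 2015 + 1 week = Oct 31, 2015.
Both prerequisites met — the western blot is run (Dec 6, 2015), protein expression peaks (Oct 31, 2015); the later is Dec 6, 2015.
The blot is imaged: Dec 6, 2015 + 2 days = Dec 8, 2015.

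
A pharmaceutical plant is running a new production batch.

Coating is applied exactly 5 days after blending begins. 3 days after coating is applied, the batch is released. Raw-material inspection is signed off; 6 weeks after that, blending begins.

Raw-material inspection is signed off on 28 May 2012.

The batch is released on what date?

17 July 2012

Raw-material inspection is signed off: May 28, 2012.
Blending begins: May 28, 2012 + 6 weeks = Jul 9, 2012.
Coating is applied: Jul 9, 2012 + 5 days = Jul 14, 2012.
The batch is released: Jul 14, 2012 + 3 days = Jul 17, 2012.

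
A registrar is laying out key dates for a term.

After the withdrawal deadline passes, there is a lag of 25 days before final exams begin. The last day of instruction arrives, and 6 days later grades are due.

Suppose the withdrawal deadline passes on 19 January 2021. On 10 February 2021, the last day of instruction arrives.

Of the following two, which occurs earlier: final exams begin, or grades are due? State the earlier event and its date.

Final exams begin — 13 February 2021

The withdrawal deadline passes: Jan 19, 2021.
Final exams begin: Jan 19, 2021 + 25 days = Feb 13, 2021.
The last day of instruction arrives: Feb 10, 2021.
Grades are due: Feb 10, 2021 + 6 days = Feb 16, 2021.
Comparing: final exams begin on Feb 13, 2021 vs grades are due on Feb 16, 2021. Earlier: final exams begin.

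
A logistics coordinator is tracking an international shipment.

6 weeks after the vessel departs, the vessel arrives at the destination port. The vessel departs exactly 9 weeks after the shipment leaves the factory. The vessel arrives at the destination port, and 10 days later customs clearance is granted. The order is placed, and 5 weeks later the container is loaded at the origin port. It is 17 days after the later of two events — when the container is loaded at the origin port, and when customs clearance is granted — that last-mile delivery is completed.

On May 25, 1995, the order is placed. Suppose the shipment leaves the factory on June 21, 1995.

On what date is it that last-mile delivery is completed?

October 31, 1995

The order is placed: May 25, 1995.
The container is loaded at the origin port: May 25, 1995 + 5 weeks = Jun 29, 1995.
The shipment leaves the factory: Jun 21, 1995.
The vessel departs: Jun 21, 1995 + 9 weeks = Aug 23, 1995.
The vessel arrives at the destination port: Aug 23, 1995 + 6 weeks = Oct 4, 1995.
Customs clearance is granted: Oct 4, 1995 + 10 days = Oct 14, 1995.
Both prerequisites met — the container is loaded at the origin port (Jun 29, 1995), customs clearance is granted (Oct 14, 1995); the later is Oct 14, 1995.
Last-mile delivery is completed: Oct 14, 1995 + 17 days = Oct 31, 1995.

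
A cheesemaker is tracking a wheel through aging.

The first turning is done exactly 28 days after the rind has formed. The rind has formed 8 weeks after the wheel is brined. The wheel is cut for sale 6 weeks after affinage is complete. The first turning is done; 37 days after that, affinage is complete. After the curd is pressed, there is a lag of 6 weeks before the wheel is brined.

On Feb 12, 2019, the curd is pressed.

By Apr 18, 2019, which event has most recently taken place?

The wheel is brined

The curd is pressed: Feb 12, 2019.
The wheel is brined: Feb 12, 2019 + 6 weeks = Mar 26, 2019.
The rind has formed: Mar 26, 2019 + 8 weeks = May 21, 2019.
The first turning is done: May 21, 2019 + 28 days = Jun 18, 2019.
Affinage is complete: Jun 18, 2019 + 37 days = Jul 25, 2019.
The wheel is cut for sale: Jul 25, 2019 + 6 weeks = Sep 5, 2019.
Apr 18, 2019 falls between when the wheel is brined (Mar 26, 2019) and when the rind has formed (May 21, 2019).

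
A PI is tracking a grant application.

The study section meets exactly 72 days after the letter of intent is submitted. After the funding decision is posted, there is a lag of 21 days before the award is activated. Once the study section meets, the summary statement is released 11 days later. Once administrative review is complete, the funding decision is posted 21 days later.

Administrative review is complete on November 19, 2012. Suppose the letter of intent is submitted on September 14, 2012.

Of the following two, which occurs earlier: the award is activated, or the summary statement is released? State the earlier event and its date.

Administrative review is complete: Nov 19, 2012.
The funding decision is posted: Nov 19, 2012 + 21 days = Dec 10, 2012.
The award is activated: Dec 10, 2012 + 21 days = Dec 31, 2012.
The letter of intent is submitted: Sep 14, 2012.
The study section meets: Sep 14, 2012 + 72 days = Nov 25, 2012.
The summary statement is released: Nov 25, 2012 + 11 days = Dec 6, 2012.
Comparing: the award is activated on Dec 31, 2012 vs the summary statement is released on Dec 6, 2012. Earlier: the summary statement is released.

The summary statement is released — December 6, 2012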